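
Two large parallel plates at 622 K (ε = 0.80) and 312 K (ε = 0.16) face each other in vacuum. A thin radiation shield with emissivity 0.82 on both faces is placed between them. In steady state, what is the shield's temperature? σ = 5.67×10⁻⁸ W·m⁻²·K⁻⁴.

T_s ≈ 593 K

In steady state the net flux on the hot side equals that on the cold side.
σ(T₁⁴−T_s⁴)/D₁ = σ(T_s⁴−T₂⁴)/D₂, with D₁ = 1/ε₁+1/ε_s−1 = 1.470, D₂ = 1/ε_s+1/ε₂−1 = 6.470.
Solve for T_s⁴: T_s⁴ = (D₂·T₁⁴ + D₁·T₂⁴)/(D₁+D₂) = 1.237×10¹¹ K⁴.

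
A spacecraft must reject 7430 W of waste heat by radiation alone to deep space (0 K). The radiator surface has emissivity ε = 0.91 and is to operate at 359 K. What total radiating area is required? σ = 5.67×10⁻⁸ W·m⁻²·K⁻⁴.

P = εσA T⁴ ⇒ A = P/(εσT⁴).
T⁴ = 1.661×10¹⁰ K⁴.
A = 7430/(0.91 × 5.67×10⁻⁸ × 1.661×10¹⁰).

A ≈ 8.67 m²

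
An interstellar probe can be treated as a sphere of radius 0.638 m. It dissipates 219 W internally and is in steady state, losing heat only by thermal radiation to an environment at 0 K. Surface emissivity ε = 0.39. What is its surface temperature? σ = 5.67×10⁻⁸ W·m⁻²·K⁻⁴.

Steady state: internal power = radiated power, P = εσA T⁴.
Radiating area A = 4πr² = 5.115 m².
T⁴ = P/(εσA) = 219/(0.39·5.67×10⁻⁸·5.115) = 1.936×10⁹ K⁴.
T = (1.936×10⁹)^(1/4).

T ≈ 210 K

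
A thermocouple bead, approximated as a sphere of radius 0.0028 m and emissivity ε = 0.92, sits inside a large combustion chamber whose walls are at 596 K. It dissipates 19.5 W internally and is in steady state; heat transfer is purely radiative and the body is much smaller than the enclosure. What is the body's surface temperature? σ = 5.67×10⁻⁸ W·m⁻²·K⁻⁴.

For a small grey body in a large enclosure, net radiated power = εσA(T⁴ − T_w⁴).
Steady state: P = εσA(T⁴ − T_w⁴) with A = 4πr² = 9.852×10⁻⁵ m².
T⁴ = P/(εσA) + T_w⁴ = 19.5/(0.92·5.67×10⁻⁸·9.852×10⁻⁵) + (596)⁴
    = 3.794×10¹² + 1.262×10¹¹ = 3.921×10¹² K⁴.

T ≈ 1410 K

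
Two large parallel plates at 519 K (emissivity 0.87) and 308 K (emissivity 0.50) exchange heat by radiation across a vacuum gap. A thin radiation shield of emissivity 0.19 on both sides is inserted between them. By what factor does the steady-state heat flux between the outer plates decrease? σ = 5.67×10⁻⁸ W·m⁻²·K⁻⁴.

factor ≈ 5.43

Without shield: q₀ = σΔ(T⁴)/(1/ε₁+1/ε₂−1) with denominator 2.149.
With shield the two gaps are in series; the resistances add: (1/ε₁+1/ε_s−1)+(1/ε_s+1/ε₂−1) = 5.413+6.263 = 11.68.
Heat-flux ratio q₀/q = 11.68/2.149.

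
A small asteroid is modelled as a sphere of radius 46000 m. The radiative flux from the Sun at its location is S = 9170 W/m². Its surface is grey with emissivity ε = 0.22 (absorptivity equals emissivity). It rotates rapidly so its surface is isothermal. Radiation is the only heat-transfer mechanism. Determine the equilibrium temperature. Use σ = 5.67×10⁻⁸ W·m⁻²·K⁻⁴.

At equilibrium, absorbed power = emitted power.
Absorbing cross-section = πr² = 6.648×10⁹ m²; emitting surface = 4πr² = 2.659×10¹⁰ m² (ratio 4).
εS·A_cross = εσ·A_surf·T⁴  ⇒  T⁴ = S/(4σ)   (ε cancels).
T⁴ = 9170/(4·5.67×10⁻⁸) = 4.043×10¹⁰ K⁴.
T = (4.043×10¹⁰)^(1/4).

T ≈ 448 K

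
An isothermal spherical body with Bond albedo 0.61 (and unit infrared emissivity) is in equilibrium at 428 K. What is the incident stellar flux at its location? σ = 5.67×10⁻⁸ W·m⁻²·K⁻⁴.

S ≈ 19500 W/m²

(1−a)S·πr² = σ·4πr²·T⁴ ⇒ S = 4σT⁴/(1−a).
S = 4·5.67×10⁻⁸·3.356×10¹⁰/0.390.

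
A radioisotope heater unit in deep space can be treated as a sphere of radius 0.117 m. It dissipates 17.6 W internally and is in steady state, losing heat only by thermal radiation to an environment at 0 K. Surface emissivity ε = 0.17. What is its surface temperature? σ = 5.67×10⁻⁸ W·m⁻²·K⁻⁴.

Steady state: internal power = radiated power, P = εσA T⁴.
Radiating area A = 4πr² = 0.1720 m².
T⁴ = P/(εσA) = 17.6/(0.17·5.67×10⁻⁸·0.1720) = 1.061×10¹⁰ K⁴.
T = (1.061×10¹⁰)^(1/4).

T ≈ 321 K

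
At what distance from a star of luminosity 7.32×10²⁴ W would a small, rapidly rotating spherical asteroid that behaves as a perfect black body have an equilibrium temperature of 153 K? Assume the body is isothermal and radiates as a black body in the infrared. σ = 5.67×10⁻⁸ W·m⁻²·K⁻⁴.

For an isothermal black-emitting sphere, (1−a)S·πr² = σ·4πr²·T⁴ ⇒ S = 4σT⁴/(1−a).
S = 4·5.67×10⁻⁸·(153)⁴/1.00 = 124.3 W/m².
Flux falls as S = L/(4πd²), so d = √(L/(4πS)) = √(7.32×10²⁴/(4π·124.3)).

d ≈ 6.85×10¹⁰ m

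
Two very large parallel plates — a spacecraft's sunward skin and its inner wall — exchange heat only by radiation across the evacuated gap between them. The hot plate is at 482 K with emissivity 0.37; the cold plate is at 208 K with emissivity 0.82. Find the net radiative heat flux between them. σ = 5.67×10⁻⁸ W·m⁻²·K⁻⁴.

For two infinite grey parallel plates, q = σ(T₁⁴ − T₂⁴)/(1/ε₁ + 1/ε₂ − 1).
T₁⁴ − T₂⁴ = 5.397×10¹⁰ − 1.872×10⁹ = 5.210×10¹⁰ K⁴.
1/ε₁ + 1/ε₂ − 1 = 2.703 + 1.220 − 1 = 2.922.
q = 5.67×10⁻⁸ × 5.210×10¹⁰ / 2.922.

q ≈ 1010 W/m²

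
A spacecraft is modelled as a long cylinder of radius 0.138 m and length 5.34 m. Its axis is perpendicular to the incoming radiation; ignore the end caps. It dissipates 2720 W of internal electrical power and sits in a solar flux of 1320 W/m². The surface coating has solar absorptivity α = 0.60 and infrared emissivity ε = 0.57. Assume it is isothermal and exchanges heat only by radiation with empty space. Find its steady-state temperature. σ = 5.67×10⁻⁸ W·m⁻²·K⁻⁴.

T ≈ 401 K

At steady state, absorbed solar power + internal power = radiated power.
Absorbed: α·S·A_cross = 0.60·1320·1.474 = 1167 W (cross-section 2rL).
Total input = 1167 + 2720 = 3887 W.
Radiated: εσ·A_surf·T⁴ with A_surf = 2πrL = 4.630 m².
T⁴ = 3887/(0.57·5.67×10⁻⁸·4.630) = 2.598×10¹⁰ K⁴.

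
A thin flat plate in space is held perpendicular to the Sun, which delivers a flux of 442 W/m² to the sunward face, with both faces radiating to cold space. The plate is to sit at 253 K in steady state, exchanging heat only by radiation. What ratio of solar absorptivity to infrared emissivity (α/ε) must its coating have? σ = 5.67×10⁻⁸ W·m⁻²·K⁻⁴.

Balance: αS·A = εσ·2A·T⁴ ⇒ α/ε = 2σT⁴/S.
α/ε = 2·5.67×10⁻⁸·(253)⁴/442 = 2·5.67×10⁻⁸·4.097×10⁹/442.

α/ε ≈ 1.05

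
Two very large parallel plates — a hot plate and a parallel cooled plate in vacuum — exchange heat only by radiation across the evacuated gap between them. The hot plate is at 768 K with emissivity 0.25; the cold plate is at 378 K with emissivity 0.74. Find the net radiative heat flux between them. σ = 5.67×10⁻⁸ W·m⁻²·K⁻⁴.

q ≈ 4270 W/m²

For two infinite grey parallel plates, q = σ(T₁⁴ − T₂⁴)/(1/ε₁ + 1/ε₂ − 1).
T₁⁴ − T₂⁴ = 3.479×10¹¹ − 2.042×10¹⁰ = 3.275×10¹¹ K⁴.
1/ε₁ + 1/ε₂ − 1 = 4.000 + 1.351 − 1 = 4.351.
q = 5.67×10⁻⁸ × 3.275×10¹¹ / 4.351.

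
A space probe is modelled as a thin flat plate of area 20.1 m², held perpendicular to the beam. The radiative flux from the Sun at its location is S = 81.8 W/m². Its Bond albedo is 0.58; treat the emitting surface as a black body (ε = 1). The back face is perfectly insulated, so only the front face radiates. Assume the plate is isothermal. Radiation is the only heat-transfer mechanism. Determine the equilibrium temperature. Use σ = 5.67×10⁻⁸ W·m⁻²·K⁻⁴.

T ≈ 157 K

At equilibrium, absorbed power = emitted power.
Absorbing cross-section = A = 20.10 m²; emitting surface = A = 20.10 m² (ratio 1).
(1−a)S·A_cross = εσ·A_surf·T⁴  ⇒  T⁴ = (1−a)S/(1σ).
T⁴ = 0.420·81.8/(1·5.67×10⁻⁸) = 6.059×10⁸ K⁴.
T = (6.059×10⁸)^(1/4).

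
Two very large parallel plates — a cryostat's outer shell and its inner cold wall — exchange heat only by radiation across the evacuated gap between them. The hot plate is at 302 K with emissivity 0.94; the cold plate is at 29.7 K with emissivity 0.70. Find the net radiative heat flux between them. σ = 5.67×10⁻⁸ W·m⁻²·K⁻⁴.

q ≈ 316 W/m²

For two infinite grey parallel plates, q = σ(T₁⁴ − T₂⁴)/(1/ε₁ + 1/ε₂ − 1).
T₁⁴ − T₂⁴ = 8.318×10⁹ − 7.781×10⁵ = 8.317×10⁹ K⁴.
1/ε₁ + 1/ε₂ − 1 = 1.064 + 1.429 − 1 = 1.492.
q = 5.67×10⁻⁸ × 8.317×10⁹ / 1.492.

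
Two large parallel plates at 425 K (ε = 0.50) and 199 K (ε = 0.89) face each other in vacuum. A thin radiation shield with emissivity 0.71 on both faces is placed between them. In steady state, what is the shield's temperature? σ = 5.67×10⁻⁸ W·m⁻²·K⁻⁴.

In steady state the net flux on the hot side equals that on the cold side.
σ(T₁⁴−T_s⁴)/D₁ = σ(T_s⁴−T₂⁴)/D₂, with D₁ = 1/ε₁+1/ε_s−1 = 2.408, D₂ = 1/ε_s+1/ε₂−1 = 1.532.
Solve for T_s⁴: T_s⁴ = (D₂·T₁⁴ + D₁·T₂⁴)/(D₁+D₂) = 1.364×10¹⁰ K⁴.

T_s ≈ 342 K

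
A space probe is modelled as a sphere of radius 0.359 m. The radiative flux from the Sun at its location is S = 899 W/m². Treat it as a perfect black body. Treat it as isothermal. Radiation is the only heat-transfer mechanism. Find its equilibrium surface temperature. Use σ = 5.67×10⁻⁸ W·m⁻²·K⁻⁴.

T ≈ 251 K

At equilibrium, absorbed power = emitted power.
Absorbing cross-section = πr² = 0.4049 m²; emitting surface = 4πr² = 1.620 m² (ratio 4).
S·A_cross = εσ·A_surf·T⁴  ⇒  T⁴ = S/(4σ).
T⁴ = 1.00·899/(4·5.67×10⁻⁸) = 3.964×10⁹ K⁴.
T = (3.964×10⁹)^(1/4).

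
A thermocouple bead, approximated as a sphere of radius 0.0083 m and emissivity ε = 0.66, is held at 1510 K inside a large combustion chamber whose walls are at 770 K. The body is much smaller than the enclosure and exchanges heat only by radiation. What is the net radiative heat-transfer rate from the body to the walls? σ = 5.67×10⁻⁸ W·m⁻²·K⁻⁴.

For a small grey body in a large enclosure: P_net = εσA(T_body⁴ − T_wall⁴).
A = 4πr² = 8.657×10⁻⁴ m²; T_body⁴ − T_wall⁴ = 5.199×10¹² − 3.515×10¹¹ = 4.847×10¹² K⁴.
|P_net| = 0.66·5.67×10⁻⁸·8.657×10⁻⁴·4.847×10¹².

P_net ≈ 157 W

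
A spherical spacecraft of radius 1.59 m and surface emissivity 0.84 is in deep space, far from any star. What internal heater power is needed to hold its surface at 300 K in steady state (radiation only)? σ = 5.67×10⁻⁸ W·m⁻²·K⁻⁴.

P ≈ 12300 W

P = εσ·4πr²·T⁴.
4πr² = 31.77 m²; T⁴ = 8.100×10⁹ K⁴.
P = 0.84·5.67×10⁻⁸·31.77·8.100×10⁹.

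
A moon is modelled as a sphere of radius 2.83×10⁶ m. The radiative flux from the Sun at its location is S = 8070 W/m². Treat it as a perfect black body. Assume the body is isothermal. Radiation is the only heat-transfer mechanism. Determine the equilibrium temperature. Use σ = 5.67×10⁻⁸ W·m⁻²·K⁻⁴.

T ≈ 434 K

At equilibrium, absorbed power = emitted power.
Absorbing cross-section = πr² = 2.516×10¹³ m²; emitting surface = 4πr² = 1.006×10¹⁴ m² (ratio 4).
S·A_cross = εσ·A_surf·T⁴  ⇒  T⁴ = S/(4σ).
T⁴ = 1.00·8070/(4·5.67×10⁻⁸) = 3.558×10¹⁰ K⁴.
T = (3.558×10¹⁰)^(1/4).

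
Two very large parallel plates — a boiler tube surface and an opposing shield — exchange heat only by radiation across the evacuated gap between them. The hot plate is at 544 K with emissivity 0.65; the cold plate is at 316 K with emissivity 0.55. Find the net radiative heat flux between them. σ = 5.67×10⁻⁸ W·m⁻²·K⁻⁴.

For two infinite grey parallel plates, q = σ(T₁⁴ − T₂⁴)/(1/ε₁ + 1/ε₂ − 1).
T₁⁴ − T₂⁴ = 8.758×10¹⁰ − 9.971×10⁹ = 7.761×10¹⁰ K⁴.
1/ε₁ + 1/ε₂ − 1 = 1.538 + 1.818 − 1 = 2.357.
q = 5.67×10⁻⁸ × 7.761×10¹⁰ / 2.357.

q ≈ 1870 W/m²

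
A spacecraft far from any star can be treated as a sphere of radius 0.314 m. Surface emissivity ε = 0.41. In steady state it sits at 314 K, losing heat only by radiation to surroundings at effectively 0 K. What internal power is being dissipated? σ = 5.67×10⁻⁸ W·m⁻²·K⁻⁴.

P ≈ 280 W

Steady state: P = εσA T⁴.
A = 4πr² = 1.239 m²; T⁴ = (314)⁴ = 9.721×10⁹ K⁴.
P = 0.41 × 5.67×10⁻⁸ × 1.239 × 9.721×10⁹.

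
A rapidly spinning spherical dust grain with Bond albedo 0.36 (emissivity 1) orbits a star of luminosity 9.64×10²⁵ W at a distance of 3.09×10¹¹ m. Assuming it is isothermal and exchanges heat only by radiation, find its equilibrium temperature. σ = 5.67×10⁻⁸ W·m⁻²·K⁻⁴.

T ≈ 123 K

First find the stellar flux at distance d: S = L/(4πd²) = 9.64×10²⁵/(4π·(3.09×10¹¹)²) = 80.34 W/m².
For an isothermal sphere, absorbed (1−a)S·πr² = emitted σ·4πr²·T⁴, so T⁴ = (1−a)S/(4σ).
T⁴ = 0.640·80.34/(4·5.67×10⁻⁸) = 2.267×10⁸ K⁴.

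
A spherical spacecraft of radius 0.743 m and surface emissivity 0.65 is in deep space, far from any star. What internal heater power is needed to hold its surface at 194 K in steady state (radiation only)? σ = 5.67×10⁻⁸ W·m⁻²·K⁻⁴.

P = εσ·4πr²·T⁴.
4πr² = 6.937 m²; T⁴ = 1.416×10⁹ K⁴.
P = 0.65·5.67×10⁻⁸·6.937·1.416×10⁹.

P ≈ 362 W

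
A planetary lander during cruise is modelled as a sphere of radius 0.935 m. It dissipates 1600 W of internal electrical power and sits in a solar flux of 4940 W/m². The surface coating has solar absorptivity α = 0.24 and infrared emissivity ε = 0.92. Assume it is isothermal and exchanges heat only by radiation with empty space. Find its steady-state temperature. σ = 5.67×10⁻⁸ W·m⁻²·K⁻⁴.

T ≈ 303 K

At steady state, absorbed solar power + internal power = radiated power.
Absorbed: α·S·A_cross = 0.24·4940·2.746 = 3256 W (cross-section πr²).
Total input = 3256 + 1600 = 4856 W.
Radiated: εσ·A_surf·T⁴ with A_surf = 4πr² = 10.99 m².
T⁴ = 4856/(0.92·5.67×10⁻⁸·10.99) = 8.474×10⁹ K⁴.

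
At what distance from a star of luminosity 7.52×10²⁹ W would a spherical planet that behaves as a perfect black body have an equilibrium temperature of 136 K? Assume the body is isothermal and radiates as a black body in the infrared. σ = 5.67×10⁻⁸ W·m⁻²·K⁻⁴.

d ≈ 2.78×10¹³ m

For an isothermal black-emitting sphere, (1−a)S·πr² = σ·4πr²·T⁴ ⇒ S = 4σT⁴/(1−a).
S = 4·5.67×10⁻⁸·(136)⁴/1.00 = 77.59 W/m².
Flux falls as S = L/(4πd²), so d = √(L/(4πS)) = √(7.52×10²⁹/(4π·77.59)).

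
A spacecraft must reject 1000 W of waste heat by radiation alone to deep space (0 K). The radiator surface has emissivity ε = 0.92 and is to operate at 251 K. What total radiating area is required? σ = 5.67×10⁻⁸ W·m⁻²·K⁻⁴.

A ≈ 4.83 m²

P = εσA T⁴ ⇒ A = P/(εσT⁴).
T⁴ = 3.969×10⁹ K⁴.
A = 1000/(0.92 × 5.67×10⁻⁸ × 3.969×10⁹).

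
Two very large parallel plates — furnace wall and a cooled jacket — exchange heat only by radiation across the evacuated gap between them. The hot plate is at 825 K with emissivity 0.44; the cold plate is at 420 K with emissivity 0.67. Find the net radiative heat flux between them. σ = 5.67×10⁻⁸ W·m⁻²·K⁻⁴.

For two infinite grey parallel plates, q = σ(T₁⁴ − T₂⁴)/(1/ε₁ + 1/ε₂ − 1).
T₁⁴ − T₂⁴ = 4.633×10¹¹ − 3.112×10¹⁰ = 4.321×10¹¹ K⁴.
1/ε₁ + 1/ε₂ − 1 = 2.273 + 1.493 − 1 = 2.765.
q = 5.67×10⁻⁸ × 4.321×10¹¹ / 2.765.

q ≈ 8860 W/m²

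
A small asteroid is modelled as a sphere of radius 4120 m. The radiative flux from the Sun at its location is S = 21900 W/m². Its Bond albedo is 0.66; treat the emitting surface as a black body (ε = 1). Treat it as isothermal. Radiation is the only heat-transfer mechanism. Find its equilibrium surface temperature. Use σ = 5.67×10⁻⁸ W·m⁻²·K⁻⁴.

At equilibrium, absorbed power = emitted power.
Absorbing cross-section = πr² = 5.333×10⁷ m²; emitting surface = 4πr² = 2.133×10⁸ m² (ratio 4).
(1−a)S·A_cross = εσ·A_surf·T⁴  ⇒  T⁴ = (1−a)S/(4σ).
T⁴ = 0.340·21900/(4·5.67×10⁻⁸) = 3.283×10¹⁰ K⁴.
T = (3.283×10¹⁰)^(1/4).

T ≈ 426 K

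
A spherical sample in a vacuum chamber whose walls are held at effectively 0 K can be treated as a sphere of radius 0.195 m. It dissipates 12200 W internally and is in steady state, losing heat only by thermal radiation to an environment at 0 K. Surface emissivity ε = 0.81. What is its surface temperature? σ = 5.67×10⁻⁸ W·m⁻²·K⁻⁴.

T ≈ 863 K

Steady state: internal power = radiated power, P = εσA T⁴.
Radiating area A = 4πr² = 0.4778 m².
T⁴ = P/(εσA) = 12200/(0.81·5.67×10⁻⁸·0.4778) = 5.559×10¹¹ K⁴.
T = (5.559×10¹¹)^(1/4).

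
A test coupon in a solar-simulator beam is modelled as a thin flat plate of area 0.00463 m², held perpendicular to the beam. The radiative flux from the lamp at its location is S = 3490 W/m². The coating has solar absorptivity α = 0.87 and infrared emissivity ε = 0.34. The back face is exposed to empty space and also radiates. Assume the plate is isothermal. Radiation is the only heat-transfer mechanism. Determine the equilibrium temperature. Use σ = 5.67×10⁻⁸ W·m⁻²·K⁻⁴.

At equilibrium, absorbed power = emitted power.
Absorbing cross-section = A = 0.004630 m²; emitting surface = 2A = 0.009260 m² (ratio 2).
αS·A_cross = εσ·A_surf·T⁴  ⇒  T⁴ = αS/(ε·2σ).
T⁴ = 0.870·3490/(0.34·2·5.67×10⁻⁸) = 7.875×10¹⁰ K⁴.
T = (7.875×10¹⁰)^(1/4).

T ≈ 530 K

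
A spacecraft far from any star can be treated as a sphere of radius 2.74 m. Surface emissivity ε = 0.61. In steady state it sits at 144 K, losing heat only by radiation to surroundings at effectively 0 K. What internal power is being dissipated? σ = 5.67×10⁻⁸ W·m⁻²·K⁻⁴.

Steady state: P = εσA T⁴.
A = 4πr² = 94.34 m²; T⁴ = (144)⁴ = 4.300×10⁸ K⁴.
P = 0.61 × 5.67×10⁻⁸ × 94.34 × 4.300×10⁸.

P ≈ 1400 W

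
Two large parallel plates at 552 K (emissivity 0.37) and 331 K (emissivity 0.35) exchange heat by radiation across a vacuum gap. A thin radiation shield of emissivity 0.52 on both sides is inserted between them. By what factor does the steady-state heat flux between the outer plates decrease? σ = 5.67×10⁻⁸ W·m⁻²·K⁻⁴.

Without shield: q₀ = σΔ(T⁴)/(1/ε₁+1/ε₂−1) with denominator 4.560.
With shield the two gaps are in series; the resistances add: (1/ε₁+1/ε_s−1)+(1/ε_s+1/ε₂−1) = 3.626+3.780 = 7.406.
Heat-flux ratio q₀/q = 7.406/4.560.

factor ≈ 1.62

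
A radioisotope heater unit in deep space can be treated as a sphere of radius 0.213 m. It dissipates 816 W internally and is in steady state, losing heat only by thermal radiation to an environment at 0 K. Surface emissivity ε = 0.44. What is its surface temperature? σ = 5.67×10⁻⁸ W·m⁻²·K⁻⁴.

Steady state: internal power = radiated power, P = εσA T⁴.
Radiating area A = 4πr² = 0.5701 m².
T⁴ = P/(εσA) = 816/(0.44·5.67×10⁻⁸·0.5701) = 5.737×10¹⁰ K⁴.
T = (5.737×10¹⁰)^(1/4).

T ≈ 489 K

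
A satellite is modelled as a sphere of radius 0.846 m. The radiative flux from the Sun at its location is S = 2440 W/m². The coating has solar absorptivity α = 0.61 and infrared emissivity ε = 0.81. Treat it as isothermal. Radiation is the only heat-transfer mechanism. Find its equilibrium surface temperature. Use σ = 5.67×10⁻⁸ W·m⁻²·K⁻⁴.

T ≈ 300 K

At equilibrium, absorbed power = emitted power.
Absorbing cross-section = πr² = 2.248 m²; emitting surface = 4πr² = 8.994 m² (ratio 4).
αS·A_cross = εσ·A_surf·T⁴  ⇒  T⁴ = αS/(ε·4σ).
T⁴ = 0.610·2440/(0.81·4·5.67×10⁻⁸) = 8.102×10⁹ K⁴.
T = (8.102×10⁹)^(1/4).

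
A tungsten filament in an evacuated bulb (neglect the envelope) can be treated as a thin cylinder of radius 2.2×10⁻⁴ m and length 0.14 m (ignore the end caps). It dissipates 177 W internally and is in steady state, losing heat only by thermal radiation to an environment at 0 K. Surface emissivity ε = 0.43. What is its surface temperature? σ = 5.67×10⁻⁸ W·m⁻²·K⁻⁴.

Steady state: internal power = radiated power, P = εσA T⁴.
Radiating area A = 2πrL = 1.935×10⁻⁴ m².
T⁴ = P/(εσA) = 177/(0.43·5.67×10⁻⁸·1.935×10⁻⁴) = 3.751×10¹³ K⁴.
T = (3.751×10¹³)^(1/4).

T ≈ 2470 K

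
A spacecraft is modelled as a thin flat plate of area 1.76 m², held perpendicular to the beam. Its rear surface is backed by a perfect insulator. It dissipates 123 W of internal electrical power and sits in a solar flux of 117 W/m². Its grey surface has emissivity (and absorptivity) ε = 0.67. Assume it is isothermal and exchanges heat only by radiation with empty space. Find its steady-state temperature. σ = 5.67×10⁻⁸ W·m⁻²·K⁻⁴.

At steady state, absorbed solar power + internal power = radiated power.
Absorbed: α·S·A_cross = 0.67·117·1.760 = 138.0 W (cross-section A).
Total input = 138.0 + 123 = 261.0 W.
Radiated: εσ·A_surf·T⁴ with A_surf = A = 1.760 m².
T⁴ = 261.0/(0.67·5.67×10⁻⁸·1.760) = 3.903×10⁹ K⁴.

T ≈ 250 K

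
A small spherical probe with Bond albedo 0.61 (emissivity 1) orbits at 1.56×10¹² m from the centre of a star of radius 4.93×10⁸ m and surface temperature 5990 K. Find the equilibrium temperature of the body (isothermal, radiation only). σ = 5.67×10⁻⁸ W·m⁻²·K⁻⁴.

The star's surface emits σT_*⁴; at distance d the flux is S = σT_*⁴(R_*/d)².
S = 5.67×10⁻⁸·(5990)⁴·(4.93×10⁸/1.56×10¹²)² = 7.290 W/m².
For an isothermal sphere T⁴ = (1−a)S/(4σ) = 1.254×10⁷ K⁴.

T ≈ 59.5 K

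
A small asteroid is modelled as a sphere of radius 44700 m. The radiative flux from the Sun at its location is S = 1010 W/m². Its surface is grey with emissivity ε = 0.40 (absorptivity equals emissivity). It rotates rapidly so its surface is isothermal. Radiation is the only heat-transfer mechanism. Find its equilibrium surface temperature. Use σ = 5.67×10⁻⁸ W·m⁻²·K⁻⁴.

T ≈ 258 K

At equilibrium, absorbed power = emitted power.
Absorbing cross-section = πr² = 6.277×10⁹ m²; emitting surface = 4πr² = 2.511×10¹⁰ m² (ratio 4).
εS·A_cross = εσ·A_surf·T⁴  ⇒  T⁴ = S/(4σ)   (ε cancels).
T⁴ = 1010/(4·5.67×10⁻⁸) = 4.453×10⁹ K⁴.
T = (4.453×10⁹)^(1/4).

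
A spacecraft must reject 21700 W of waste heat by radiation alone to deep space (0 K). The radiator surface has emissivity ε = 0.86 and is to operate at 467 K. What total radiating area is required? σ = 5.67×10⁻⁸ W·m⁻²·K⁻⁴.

A ≈ 9.36 m²

P = εσA T⁴ ⇒ A = P/(εσT⁴).
T⁴ = 4.756×10¹⁰ K⁴.
A = 21700/(0.86 × 5.67×10⁻⁸ × 4.756×10¹⁰).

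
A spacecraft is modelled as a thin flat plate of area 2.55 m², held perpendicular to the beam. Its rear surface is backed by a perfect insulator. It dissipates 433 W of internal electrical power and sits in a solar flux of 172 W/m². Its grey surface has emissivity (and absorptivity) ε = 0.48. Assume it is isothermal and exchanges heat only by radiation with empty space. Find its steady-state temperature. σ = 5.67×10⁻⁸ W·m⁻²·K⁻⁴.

At steady state, absorbed solar power + internal power = radiated power.
Absorbed: α·S·A_cross = 0.48·172·2.550 = 210.5 W (cross-section A).
Total input = 210.5 + 433 = 643.5 W.
Radiated: εσ·A_surf·T⁴ with A_surf = A = 2.550 m².
T⁴ = 643.5/(0.48·5.67×10⁻⁸·2.550) = 9.273×10⁹ K⁴.

T ≈ 310 K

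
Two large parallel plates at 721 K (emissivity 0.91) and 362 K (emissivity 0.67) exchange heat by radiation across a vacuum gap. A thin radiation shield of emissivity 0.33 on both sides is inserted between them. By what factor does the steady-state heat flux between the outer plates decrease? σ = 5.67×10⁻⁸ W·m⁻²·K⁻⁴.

Without shield: q₀ = σΔ(T⁴)/(1/ε₁+1/ε₂−1) with denominator 1.591.
With shield the two gaps are in series; the resistances add: (1/ε₁+1/ε_s−1)+(1/ε_s+1/ε₂−1) = 3.129+3.523 = 6.652.
Heat-flux ratio q₀/q = 6.652/1.591.

factor ≈ 4.18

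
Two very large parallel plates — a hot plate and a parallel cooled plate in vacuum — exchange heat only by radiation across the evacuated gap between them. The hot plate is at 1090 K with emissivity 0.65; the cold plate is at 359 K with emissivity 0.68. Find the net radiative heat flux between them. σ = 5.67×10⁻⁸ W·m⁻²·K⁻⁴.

q ≈ 39400 W/m²

For two infinite grey parallel plates, q = σ(T₁⁴ − T₂⁴)/(1/ε₁ + 1/ε₂ − 1).
T₁⁴ − T₂⁴ = 1.412×10¹² − 1.661×10¹⁰ = 1.395×10¹² K⁴.
1/ε₁ + 1/ε₂ − 1 = 1.538 + 1.471 − 1 = 2.009.
q = 5.67×10⁻⁸ × 1.395×10¹² / 2.009.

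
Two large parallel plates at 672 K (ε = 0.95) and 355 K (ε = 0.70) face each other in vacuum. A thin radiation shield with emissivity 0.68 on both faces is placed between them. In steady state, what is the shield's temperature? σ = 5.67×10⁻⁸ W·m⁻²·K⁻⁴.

In steady state the net flux on the hot side equals that on the cold side.
σ(T₁⁴−T_s⁴)/D₁ = σ(T_s⁴−T₂⁴)/D₂, with D₁ = 1/ε₁+1/ε_s−1 = 1.523, D₂ = 1/ε_s+1/ε₂−1 = 1.899.
Solve for T_s⁴: T_s⁴ = (D₂·T₁⁴ + D₁·T₂⁴)/(D₁+D₂) = 1.202×10¹¹ K⁴.

T_s ≈ 589 K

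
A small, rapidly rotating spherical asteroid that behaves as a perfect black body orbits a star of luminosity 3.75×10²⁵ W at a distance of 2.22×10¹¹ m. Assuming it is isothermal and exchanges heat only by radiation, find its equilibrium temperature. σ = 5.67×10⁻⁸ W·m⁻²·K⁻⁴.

T ≈ 128 K

First find the stellar flux at distance d: S = L/(4πd²) = 3.75×10²⁵/(4π·(2.22×10¹¹)²) = 60.55 W/m².
For an isothermal sphere, absorbed (1−a)S·πr² = emitted σ·4πr²·T⁴, so T⁴ = (1−a)S/(4σ).
T⁴ = 1.00·60.55/(4·5.67×10⁻⁸) = 2.670×10⁸ K⁴.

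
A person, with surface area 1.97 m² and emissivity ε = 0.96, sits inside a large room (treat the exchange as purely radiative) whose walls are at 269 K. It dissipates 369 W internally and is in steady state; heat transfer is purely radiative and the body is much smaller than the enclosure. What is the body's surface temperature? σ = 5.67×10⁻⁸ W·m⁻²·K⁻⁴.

For a small grey body in a large enclosure, net radiated power = εσA(T⁴ − T_w⁴).
Steady state: P = εσA(T⁴ − T_w⁴) with A = 1.97 m².
T⁴ = P/(εσA) + T_w⁴ = 369/(0.96·5.67×10⁻⁸·1.970) + (269)⁴
    = 3.441×10⁹ + 5.236×10⁹ = 8.677×10⁹ K⁴.

T ≈ 305 K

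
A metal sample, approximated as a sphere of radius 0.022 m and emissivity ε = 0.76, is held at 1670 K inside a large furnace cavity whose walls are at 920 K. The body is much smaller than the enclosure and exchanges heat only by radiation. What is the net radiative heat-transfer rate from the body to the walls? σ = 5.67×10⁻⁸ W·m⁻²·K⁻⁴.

For a small grey body in a large enclosure: P_net = εσA(T_body⁴ − T_wall⁴).
A = 4πr² = 0.006082 m²; T_body⁴ − T_wall⁴ = 7.778×10¹² − 7.164×10¹¹ = 7.062×10¹² K⁴.
|P_net| = 0.76·5.67×10⁻⁸·0.006082·7.062×10¹².

P_net ≈ 1850 W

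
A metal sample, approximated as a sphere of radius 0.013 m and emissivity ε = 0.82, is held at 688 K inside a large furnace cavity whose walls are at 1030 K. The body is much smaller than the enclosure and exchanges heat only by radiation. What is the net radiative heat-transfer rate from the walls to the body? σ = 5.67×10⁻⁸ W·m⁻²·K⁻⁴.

P_net ≈ 89.0 W

For a small grey body in a large enclosure: P_net = εσA(T_body⁴ − T_wall⁴).
A = 4πr² = 0.002124 m²; T_body⁴ − T_wall⁴ = 2.241×10¹¹ − 1.126×10¹² = -9.015×10¹¹ K⁴.
|P_net| = 0.82·5.67×10⁻⁸·0.002124·9.015×10¹¹.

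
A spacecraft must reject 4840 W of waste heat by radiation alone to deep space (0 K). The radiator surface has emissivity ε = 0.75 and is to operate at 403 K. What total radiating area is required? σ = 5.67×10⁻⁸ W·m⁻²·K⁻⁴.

A ≈ 4.32 m²

P = εσA T⁴ ⇒ A = P/(εσT⁴).
T⁴ = 2.638×10¹⁰ K⁴.
A = 4840/(0.75 × 5.67×10⁻⁸ × 2.638×10¹⁰).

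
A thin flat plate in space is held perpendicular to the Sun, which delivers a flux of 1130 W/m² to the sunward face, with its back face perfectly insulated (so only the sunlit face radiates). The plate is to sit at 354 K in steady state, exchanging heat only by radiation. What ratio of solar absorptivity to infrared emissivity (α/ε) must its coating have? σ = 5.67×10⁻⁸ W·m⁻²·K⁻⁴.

α/ε ≈ 0.788

Balance: αS·A = εσ·1A·T⁴ ⇒ α/ε = σT⁴/S.
α/ε = 5.67×10⁻⁸·(354)⁴/1130 = 5.67×10⁻⁸·1.570×10¹⁰/1130.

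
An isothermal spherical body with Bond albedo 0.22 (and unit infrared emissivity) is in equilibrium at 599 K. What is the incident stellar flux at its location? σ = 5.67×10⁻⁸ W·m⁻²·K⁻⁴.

S ≈ 37400 W/m²

(1−a)S·πr² = σ·4πr²·T⁴ ⇒ S = 4σT⁴/(1−a).
S = 4·5.67×10⁻⁸·1.287×10¹¹/0.780.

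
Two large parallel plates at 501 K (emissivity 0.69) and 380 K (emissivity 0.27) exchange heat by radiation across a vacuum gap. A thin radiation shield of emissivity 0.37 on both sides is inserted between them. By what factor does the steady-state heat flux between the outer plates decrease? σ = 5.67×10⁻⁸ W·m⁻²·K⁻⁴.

Without shield: q₀ = σΔ(T⁴)/(1/ε₁+1/ε₂−1) with denominator 4.153.
With shield the two gaps are in series; the resistances add: (1/ε₁+1/ε_s−1)+(1/ε_s+1/ε₂−1) = 3.152+5.406 = 8.558.
Heat-flux ratio q₀/q = 8.558/4.153.

factor ≈ 2.06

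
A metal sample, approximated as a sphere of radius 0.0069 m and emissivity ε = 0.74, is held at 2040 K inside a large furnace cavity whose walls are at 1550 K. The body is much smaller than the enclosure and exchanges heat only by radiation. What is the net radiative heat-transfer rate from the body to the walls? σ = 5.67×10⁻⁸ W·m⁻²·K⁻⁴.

P_net ≈ 290 W

For a small grey body in a large enclosure: P_net = εσA(T_body⁴ − T_wall⁴).
A = 4πr² = 5.983×10⁻⁴ m²; T_body⁴ − T_wall⁴ = 1.732×10¹³ − 5.772×10¹² = 1.155×10¹³ K⁴.
|P_net| = 0.74·5.67×10⁻⁸·5.983×10⁻⁴·1.155×10¹³.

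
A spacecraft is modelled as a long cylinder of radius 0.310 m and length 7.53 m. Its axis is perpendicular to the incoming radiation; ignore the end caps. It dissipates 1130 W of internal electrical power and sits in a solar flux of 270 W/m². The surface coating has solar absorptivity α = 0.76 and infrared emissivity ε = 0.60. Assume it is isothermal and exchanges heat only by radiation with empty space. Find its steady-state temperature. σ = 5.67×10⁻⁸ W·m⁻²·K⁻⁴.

T ≈ 254 K

At steady state, absorbed solar power + internal power = radiated power.
Absorbed: α·S·A_cross = 0.76·270·4.669 = 958.0 W (cross-section 2rL).
Total input = 958.0 + 1130 = 2088 W.
Radiated: εσ·A_surf·T⁴ with A_surf = 2πrL = 14.67 m².
T⁴ = 2088/(0.60·5.67×10⁻⁸·14.67) = 4.185×10⁹ K⁴.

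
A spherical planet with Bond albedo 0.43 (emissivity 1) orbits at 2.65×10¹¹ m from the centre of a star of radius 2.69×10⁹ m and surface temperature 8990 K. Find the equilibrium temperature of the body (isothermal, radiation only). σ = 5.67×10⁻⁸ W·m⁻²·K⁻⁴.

T ≈ 557 K

The star's surface emits σT_*⁴; at distance d the flux is S = σT_*⁴(R_*/d)².
S = 5.67×10⁻⁸·(8990)⁴·(2.69×10⁹/2.65×10¹¹)² = 38160 W/m².
For an isothermal sphere T⁴ = (1−a)S/(4σ) = 9.591×10¹⁰ K⁴.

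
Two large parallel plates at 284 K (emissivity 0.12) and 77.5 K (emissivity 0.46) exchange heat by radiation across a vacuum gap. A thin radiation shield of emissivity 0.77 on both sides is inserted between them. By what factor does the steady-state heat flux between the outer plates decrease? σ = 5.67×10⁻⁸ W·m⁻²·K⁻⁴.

Without shield: q₀ = σΔ(T⁴)/(1/ε₁+1/ε₂−1) with denominator 9.507.
With shield the two gaps are in series; the resistances add: (1/ε₁+1/ε_s−1)+(1/ε_s+1/ε₂−1) = 8.632+2.473 = 11.10.
Heat-flux ratio q₀/q = 11.10/9.507.

factor ≈ 1.17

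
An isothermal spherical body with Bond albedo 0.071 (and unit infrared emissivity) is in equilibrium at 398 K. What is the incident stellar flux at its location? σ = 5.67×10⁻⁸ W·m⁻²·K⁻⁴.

(1−a)S·πr² = σ·4πr²·T⁴ ⇒ S = 4σT⁴/(1−a).
S = 4·5.67×10⁻⁸·2.509×10¹⁰/0.929.

S ≈ 6130 W/m²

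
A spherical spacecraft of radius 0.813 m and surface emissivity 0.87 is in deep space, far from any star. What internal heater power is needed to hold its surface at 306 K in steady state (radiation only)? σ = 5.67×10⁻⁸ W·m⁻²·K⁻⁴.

P ≈ 3590 W

P = εσ·4πr²·T⁴.
4πr² = 8.306 m²; T⁴ = 8.768×10⁹ K⁴.
P = 0.87·5.67×10⁻⁸·8.306·8.768×10⁹.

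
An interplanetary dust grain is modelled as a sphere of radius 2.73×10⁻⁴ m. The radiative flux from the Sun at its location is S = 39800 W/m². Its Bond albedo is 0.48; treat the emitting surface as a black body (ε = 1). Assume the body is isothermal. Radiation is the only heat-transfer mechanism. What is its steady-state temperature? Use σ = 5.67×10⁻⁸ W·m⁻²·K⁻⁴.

At equilibrium, absorbed power = emitted power.
Absorbing cross-section = πr² = 2.341×10⁻⁷ m²; emitting surface = 4πr² = 9.366×10⁻⁷ m² (ratio 4).
(1−a)S·A_cross = εσ·A_surf·T⁴  ⇒  T⁴ = (1−a)S/(4σ).
T⁴ = 0.520·39800/(4·5.67×10⁻⁸) = 9.125×10¹⁰ K⁴.
T = (9.125×10¹⁰)^(1/4).

T ≈ 550 K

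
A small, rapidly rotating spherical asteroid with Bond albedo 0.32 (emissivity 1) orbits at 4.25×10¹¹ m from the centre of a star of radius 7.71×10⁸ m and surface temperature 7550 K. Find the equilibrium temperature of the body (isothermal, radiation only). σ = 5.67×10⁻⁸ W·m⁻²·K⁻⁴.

The star's surface emits σT_*⁴; at distance d the flux is S = σT_*⁴(R_*/d)².
S = 5.67×10⁻⁸·(7550)⁴·(7.71×10⁸/4.25×10¹¹)² = 606.3 W/m².
For an isothermal sphere T⁴ = (1−a)S/(4σ) = 1.818×10⁹ K⁴.

T ≈ 206 K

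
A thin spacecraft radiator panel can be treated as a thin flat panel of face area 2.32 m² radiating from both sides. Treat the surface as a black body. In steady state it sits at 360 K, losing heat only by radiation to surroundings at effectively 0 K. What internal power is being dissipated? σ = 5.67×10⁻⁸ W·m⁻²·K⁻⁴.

Steady state: P = εσA T⁴.
A = 2·2.32 = 4.640 m²; T⁴ = (360)⁴ = 1.680×10¹⁰ K⁴.
P = 1.0 × 5.67×10⁻⁸ × 4.640 × 1.680×10¹⁰.

P ≈ 4420 W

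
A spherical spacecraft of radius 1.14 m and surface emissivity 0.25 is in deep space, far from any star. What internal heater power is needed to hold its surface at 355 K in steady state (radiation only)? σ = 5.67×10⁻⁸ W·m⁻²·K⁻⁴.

P = εσ·4πr²·T⁴.
4πr² = 16.33 m²; T⁴ = 1.588×10¹⁰ K⁴.
P = 0.25·5.67×10⁻⁸·16.33·1.588×10¹⁰.

P ≈ 3680 W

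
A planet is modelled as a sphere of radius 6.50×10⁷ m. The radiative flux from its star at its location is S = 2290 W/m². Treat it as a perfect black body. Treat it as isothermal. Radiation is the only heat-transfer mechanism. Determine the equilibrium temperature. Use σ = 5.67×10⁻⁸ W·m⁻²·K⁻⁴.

At equilibrium, absorbed power = emitted power.
Absorbing cross-section = πr² = 1.327×10¹⁶ m²; emitting surface = 4πr² = 5.309×10¹⁶ m² (ratio 4).
S·A_cross = εσ·A_surf·T⁴  ⇒  T⁴ = S/(4σ).
T⁴ = 1.00·2290/(4·5.67×10⁻⁸) = 1.010×10¹⁰ K⁴.
T = (1.010×10¹⁰)^(1/4).

T ≈ 317 K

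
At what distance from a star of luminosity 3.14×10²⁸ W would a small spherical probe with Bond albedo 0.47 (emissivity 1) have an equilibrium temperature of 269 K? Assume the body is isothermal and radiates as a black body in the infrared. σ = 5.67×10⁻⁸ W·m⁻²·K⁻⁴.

For an isothermal black-emitting sphere, (1−a)S·πr² = σ·4πr²·T⁴ ⇒ S = 4σT⁴/(1−a).
S = 4·5.67×10⁻⁸·(269)⁴/0.530 = 2241 W/m².
Flux falls as S = L/(4πd²), so d = √(L/(4πS)) = √(3.14×10²⁸/(4π·2241)).

d ≈ 1.06×10¹² m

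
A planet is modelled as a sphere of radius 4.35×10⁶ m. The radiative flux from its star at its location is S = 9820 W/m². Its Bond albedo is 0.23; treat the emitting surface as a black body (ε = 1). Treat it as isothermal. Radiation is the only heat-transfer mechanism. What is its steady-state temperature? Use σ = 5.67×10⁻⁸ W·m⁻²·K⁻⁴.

T ≈ 427 K

At equilibrium, absorbed power = emitted power.
Absorbing cross-section = πr² = 5.945×10¹³ m²; emitting surface = 4πr² = 2.378×10¹⁴ m² (ratio 4).
(1−a)S·A_cross = εσ·A_surf·T⁴  ⇒  T⁴ = (1−a)S/(4σ).
T⁴ = 0.770·9820/(4·5.67×10⁻⁸) = 3.334×10¹⁰ K⁴.
T = (3.334×10¹⁰)^(1/4).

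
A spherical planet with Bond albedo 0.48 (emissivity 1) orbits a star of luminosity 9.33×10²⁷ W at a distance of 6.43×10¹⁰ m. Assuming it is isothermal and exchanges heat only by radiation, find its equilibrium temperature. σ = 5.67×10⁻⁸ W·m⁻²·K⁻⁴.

First find the stellar flux at distance d: S = L/(4πd²) = 9.33×10²⁷/(4π·(6.43×10¹⁰)²) = 1.796×10⁵ W/m².
For an isothermal sphere, absorbed (1−a)S·πr² = emitted σ·4πr²·T⁴, so T⁴ = (1−a)S/(4σ).
T⁴ = 0.520·1.796×10⁵/(4·5.67×10⁻⁸) = 4.117×10¹¹ K⁴.

T ≈ 801 K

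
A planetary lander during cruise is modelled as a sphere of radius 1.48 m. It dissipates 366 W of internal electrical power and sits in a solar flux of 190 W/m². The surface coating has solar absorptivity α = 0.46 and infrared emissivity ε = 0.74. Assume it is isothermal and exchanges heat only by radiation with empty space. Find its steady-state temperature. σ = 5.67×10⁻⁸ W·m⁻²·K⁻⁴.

At steady state, absorbed solar power + internal power = radiated power.
Absorbed: α·S·A_cross = 0.46·190·6.881 = 601.4 W (cross-section πr²).
Total input = 601.4 + 366 = 967.4 W.
Radiated: εσ·A_surf·T⁴ with A_surf = 4πr² = 27.53 m².
T⁴ = 967.4/(0.74·5.67×10⁻⁸·27.53) = 8.377×10⁸ K⁴.

T ≈ 170 K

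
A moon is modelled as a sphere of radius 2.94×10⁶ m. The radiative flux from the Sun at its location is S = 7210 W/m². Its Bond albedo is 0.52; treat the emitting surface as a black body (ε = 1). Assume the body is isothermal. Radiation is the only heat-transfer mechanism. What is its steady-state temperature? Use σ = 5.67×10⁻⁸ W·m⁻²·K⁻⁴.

T ≈ 351 K

At equilibrium, absorbed power = emitted power.
Absorbing cross-section = πr² = 2.715×10¹³ m²; emitting surface = 4πr² = 1.086×10¹⁴ m² (ratio 4).
(1−a)S·A_cross = εσ·A_surf·T⁴  ⇒  T⁴ = (1−a)S/(4σ).
T⁴ = 0.480·7210/(4·5.67×10⁻⁸) = 1.526×10¹⁰ K⁴.
T = (1.526×10¹⁰)^(1/4).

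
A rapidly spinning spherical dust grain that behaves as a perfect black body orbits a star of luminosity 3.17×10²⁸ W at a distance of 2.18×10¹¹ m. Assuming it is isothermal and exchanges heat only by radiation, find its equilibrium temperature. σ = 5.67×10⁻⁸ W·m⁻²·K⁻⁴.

First find the stellar flux at distance d: S = L/(4πd²) = 3.17×10²⁸/(4π·(2.18×10¹¹)²) = 53080 W/m².
For an isothermal sphere, absorbed (1−a)S·πr² = emitted σ·4πr²·T⁴, so T⁴ = (1−a)S/(4σ).
T⁴ = 1.00·53080/(4·5.67×10⁻⁸) = 2.340×10¹¹ K⁴.

T ≈ 696 K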